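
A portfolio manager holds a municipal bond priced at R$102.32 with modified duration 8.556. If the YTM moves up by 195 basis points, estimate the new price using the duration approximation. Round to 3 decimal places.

R$85.249

Duration approximation: ΔP/P ≈ -D_mod · Δy = -8.556 × (+0.0195) = -0.166842.
New price ≈ 102.32 × (1 - 0.166842) = 85.24872656.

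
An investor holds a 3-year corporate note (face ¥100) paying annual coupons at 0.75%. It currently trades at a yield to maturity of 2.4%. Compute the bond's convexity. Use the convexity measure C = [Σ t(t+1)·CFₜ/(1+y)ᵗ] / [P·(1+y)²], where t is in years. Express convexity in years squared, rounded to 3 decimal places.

11.328

With y = 0.024:
  t   CF        PV=CF/(1+0.024)^t    t·PV        t(t+1)·PV
  1         0.75         0.7324         0.7324           1.4648
  2         0.75         0.7153         1.4305           4.2915
  3       100.75        93.8307       281.4922       1,125.9690
  Σ                     95.2784       283.6552       1,131.7254
P = 95.2784.
Convexity = Σ t(t+1)·PV / [P·(1+y)²] = 1,131.7254 / (95.2784 × 1.048576) = 11.32783.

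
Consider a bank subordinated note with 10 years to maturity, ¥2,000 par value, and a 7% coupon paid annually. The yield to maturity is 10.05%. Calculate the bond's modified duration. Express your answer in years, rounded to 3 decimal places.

Periodic yield y = 0.1005. First find Macaulay duration:
  t   CF        PV=CF/(1+0.1005)^t    t·PV
  1       140.00       127.2149       127.2149
  2       140.00       115.5974       231.1947
  3       140.00       105.0408       315.1223
  4       140.00        95.4482       381.7929
  5       140.00        86.7317       433.6584
  6       140.00        78.8112       472.8670
  7       140.00        71.6140       501.2977
  8       140.00        65.0740       520.5922
  9       140.00        59.1313       532.1819
  10    2,140.00       821.3217     8,213.2171
  Σ                  1,625.9851    11,729.1393
P = 1,625.9851; Macaulay duration = 11,729.1393 / 1,625.9851 = 7.21356 years.
Modified duration = D_Mac / (1 + y) = 7.21356 / 1.1005 = 6.55480 years.

6.555 years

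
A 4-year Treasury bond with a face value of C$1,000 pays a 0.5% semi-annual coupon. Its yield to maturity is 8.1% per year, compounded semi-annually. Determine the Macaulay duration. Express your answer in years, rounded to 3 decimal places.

3.958 years

Periodic yield y = 0.0405. Discount each cash flow and weight by its period:
  t   CF        PV=CF/(1+0.0405)^t    t·PV
  1         2.50         2.4027         2.4027
  2         2.50         2.3092         4.6183
  3         2.50         2.2193         6.6579
  4         2.50         2.1329         8.5316
  5         2.50         2.0499        10.2494
  6         2.50         1.9701        11.8206
  7         2.50         1.8934        13.2539
  8     1,002.50       729.7056     5,837.6451
  Σ                    744.6831     5,895.1796
Price P = Σ PV = 744.6831.
Macaulay duration = Σ(t·PV) / P = 5,895.1796 / 744.6831 = 7.91636 half-year periods.
In years: 7.91636 / 2 = 3.95818 years.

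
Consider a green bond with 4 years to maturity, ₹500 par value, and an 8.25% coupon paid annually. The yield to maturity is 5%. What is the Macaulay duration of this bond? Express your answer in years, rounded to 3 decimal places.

Periodic yield y = 0.05. Discount each cash flow and weight by its year:
  t   CF        PV=CF/(1+0.05)^t    t·PV
  1        41.25        39.2857        39.2857
  2        41.25        37.4150        74.8299
  3        41.25        35.6333       106.8999
  4       541.25       445.2877     1,781.1509
  Σ                    557.6217     2,002.1664
Price P = Σ PV = 557.6217.
Macaulay duration = Σ(t·PV) / P = 2,002.1664 / 557.6217 = 3.59055 years.

3.591 years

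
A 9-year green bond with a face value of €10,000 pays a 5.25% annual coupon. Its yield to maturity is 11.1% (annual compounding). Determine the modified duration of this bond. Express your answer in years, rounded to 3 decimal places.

Periodic yield y = 0.111. First find Macaulay duration:
  t   CF        PV=CF/(1+0.111)^t    t·PV
  1       525.00       472.5473       472.5473
  2       525.00       425.3351       850.6701
  3       525.00       382.8398     1,148.5195
  4       525.00       344.5903     1,378.3613
  5       525.00       310.1623     1,550.8115
  6       525.00       279.1740     1,675.0439
  7       525.00       251.2817     1,758.9720
  8       525.00       226.1762     1,809.4093
  9    10,525.00     4,081.2723    36,731.4509
  Σ                  6,773.3790    47,375.7858
P = 6,773.3790; Macaulay duration = 47,375.7858 / 6,773.3790 = 6.99441 years.
Modified duration = D_Mac / (1 + y) = 6.99441 / 1.111 = 6.29560 years.

6.296 years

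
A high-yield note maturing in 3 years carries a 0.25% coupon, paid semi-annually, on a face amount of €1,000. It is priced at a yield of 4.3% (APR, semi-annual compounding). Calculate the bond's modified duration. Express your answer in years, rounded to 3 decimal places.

Periodic yield y = 0.0215. First find Macaulay duration:
  t   CF        PV=CF/(1+0.0215)^t    t·PV
  1         1.25         1.2237         1.2237
  2         1.25         1.1979         2.3959
  3         1.25         1.1727         3.5182
  4         1.25         1.1480         4.5922
  5         1.25         1.1239         5.6194
  6     1,001.25       881.2767     5,287.6604
  Σ                    887.1430     5,305.0096
P = 887.1430; Macaulay duration = 5,305.0096 / 887.1430 = 5.97988 half-year periods = 2.98994 years.
Modified duration = D_Mac / (1 + y) = 2.98994 / 1.0215 = 2.92701 years.

2.927 years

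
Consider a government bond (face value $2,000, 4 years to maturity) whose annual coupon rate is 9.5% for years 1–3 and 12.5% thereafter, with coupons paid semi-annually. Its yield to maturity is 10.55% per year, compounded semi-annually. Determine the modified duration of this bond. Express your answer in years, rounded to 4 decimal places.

Periodic yield y = 0.05275. First find Macaulay duration:
  t   CF        PV=CF/(1+0.05275)^t    t·PV
  1        95.00        90.2398        90.2398
  2        95.00        85.7182       171.4364
  3        95.00        81.4231       244.2694
  4        95.00        77.3433       309.3731
  5        95.00        73.4679       367.3393
  6        95.00        69.7866       418.7197
  7       125.00        87.2235       610.5642
  8     2,125.00     1,408.5003    11,268.0021
  Σ                  1,973.7027    13,479.9441
P = 1,973.7027; Macaulay duration = 13,479.9441 / 1,973.7027 = 6.82977 half-year periods = 3.41489 years.
Modified duration = D_Mac / (1 + y) = 3.41489 / 1.05275 = 3.24378 years.

3.2438 years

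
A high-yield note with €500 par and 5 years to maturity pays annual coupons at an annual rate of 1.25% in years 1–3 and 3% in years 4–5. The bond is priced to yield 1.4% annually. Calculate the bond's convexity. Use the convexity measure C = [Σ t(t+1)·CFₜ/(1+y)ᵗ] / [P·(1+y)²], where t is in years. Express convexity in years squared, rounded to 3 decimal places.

With y = 0.014:
  t   CF        PV=CF/(1+0.014)^t    t·PV        t(t+1)·PV
  1         6.25         6.1637         6.1637          12.3274
  2         6.25         6.0786        12.1572          36.4716
  3         6.25         5.9947        17.9840          71.9362
  4        15.00        14.1886        56.7544         283.7719
  5       515.00       480.4160     2,402.0800      14,412.4797
  Σ                    512.8416     2,495.1393      14,816.9869
P = 512.8416.
Convexity = Σ t(t+1)·PV / [P·(1+y)²] = 14,816.9869 / (512.8416 × 1.028196) = 28.09964.

28.100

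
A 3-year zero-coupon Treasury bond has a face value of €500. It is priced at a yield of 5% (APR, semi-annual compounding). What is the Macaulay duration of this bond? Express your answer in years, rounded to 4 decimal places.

3.0000 years

A zero-coupon bond has a single cash flow at maturity, so its Macaulay duration equals its maturity: 3 years.
(Equivalently: 6 semi-annual periods ÷ 2 = 3 years.)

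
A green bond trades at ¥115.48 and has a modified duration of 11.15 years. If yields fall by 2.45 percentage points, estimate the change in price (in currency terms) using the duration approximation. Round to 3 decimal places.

+¥31.546

Duration approximation: ΔP/P ≈ -D_mod · Δy = -11.15 × (-0.0245) = +0.273175.
ΔP ≈ 115.48 × (+0.273175) = +31.546249.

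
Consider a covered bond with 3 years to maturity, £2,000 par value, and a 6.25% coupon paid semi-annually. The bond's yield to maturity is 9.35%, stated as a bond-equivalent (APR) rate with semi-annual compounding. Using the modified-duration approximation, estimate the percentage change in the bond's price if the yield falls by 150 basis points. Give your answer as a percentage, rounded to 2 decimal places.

+3.97%

Periodic yield y = 0.04675. Modified duration first:
  t   CF        PV=CF/(1+0.04675)^t    t·PV
  1        62.50        59.7086        59.7086
  2        62.50        57.0419       114.0838
  3        62.50        54.4943       163.4829
  4        62.50        52.0605       208.2419
  5        62.50        49.7353       248.6767
  6     2,062.50     1,567.9642     9,407.7851
  Σ                  1,841.0049    10,201.9792
P = 1,841.0049; D_Mac = 5.54153 half-year periods = 2.77076 yrs; D_mod = 2.77076/(1+0.04675) = 2.64702 yrs.
ΔP/P ≈ -D_mod · Δy = -2.64702 × (-0.015) = +0.039705 = +3.9705%.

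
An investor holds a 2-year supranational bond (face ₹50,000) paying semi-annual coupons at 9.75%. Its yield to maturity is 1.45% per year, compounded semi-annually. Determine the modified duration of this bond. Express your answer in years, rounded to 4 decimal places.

1.8623 years

Periodic yield y = 0.00725. First find Macaulay duration:
  t   CF        PV=CF/(1+0.00725)^t    t·PV
  1     2,437.50     2,419.9553     2,419.9553
  2     2,437.50     2,402.5369     4,805.0739
  3     2,437.50     2,385.2439     7,155.7317
  4    52,437.50    50,943.9803   203,775.9213
  Σ                 58,151.7165   218,156.6822
P = 58,151.7165; Macaulay duration = 218,156.6822 / 58,151.7165 = 3.75151 half-year periods = 1.87575 years.
Modified duration = D_Mac / (1 + y) = 1.87575 / 1.00725 = 1.86225 years.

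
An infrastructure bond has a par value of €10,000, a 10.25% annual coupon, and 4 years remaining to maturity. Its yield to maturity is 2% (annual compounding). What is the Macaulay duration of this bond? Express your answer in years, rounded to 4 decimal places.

Periodic yield y = 0.02. Discount each cash flow and weight by its year:
  t   CF        PV=CF/(1+0.02)^t    t·PV
  1     1,025.00     1,004.9020     1,004.9020
  2     1,025.00       985.1980     1,970.3960
  3     1,025.00       965.8804     2,897.6412
  4    11,025.00    10,185.3958    40,741.5833
  Σ                 13,141.3762    46,614.5224
Price P = Σ PV = 13,141.3762.
Macaulay duration = Σ(t·PV) / P = 46,614.5224 / 13,141.3762 = 3.54716 years.

3.5472 years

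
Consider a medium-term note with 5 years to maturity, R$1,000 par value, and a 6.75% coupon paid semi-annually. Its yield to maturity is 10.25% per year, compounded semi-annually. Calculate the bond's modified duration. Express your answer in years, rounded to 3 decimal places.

4.057 years

Periodic yield y = 0.05125. First find Macaulay duration:
  t   CF        PV=CF/(1+0.05125)^t    t·PV
  1        33.75        32.1046        32.1046
  2        33.75        30.5395        61.0790
  3        33.75        29.0506        87.1519
  4        33.75        27.6344       110.5375
  5        33.75        26.2872       131.4358
  6        33.75        25.0056       150.0338
  7        33.75        23.7866       166.5059
  8        33.75        22.6269       181.0155
  9        33.75        21.5238       193.7145
  10    1,033.75       627.1269     6,271.2691
  Σ                    865.6862     7,384.8477
P = 865.6862; Macaulay duration = 7,384.8477 / 865.6862 = 8.53063 half-year periods = 4.26531 years.
Modified duration = D_Mac / (1 + y) = 4.26531 / 1.05125 = 4.05737 years.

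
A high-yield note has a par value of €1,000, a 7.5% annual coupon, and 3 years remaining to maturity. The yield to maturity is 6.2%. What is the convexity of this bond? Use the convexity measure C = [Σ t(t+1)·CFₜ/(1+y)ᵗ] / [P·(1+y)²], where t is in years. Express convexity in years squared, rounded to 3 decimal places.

With y = 0.062:
  t   CF        PV=CF/(1+0.062)^t    t·PV        t(t+1)·PV
  1        75.00        70.6215        70.6215         141.2429
  2        75.00        66.4986       132.9971         398.9913
  3     1,075.00       897.5009     2,692.5028      10,770.0113
  Σ                  1,034.6210     2,896.1214      11,310.2456
P = 1,034.6210.
Convexity = Σ t(t+1)·PV / [P·(1+y)²] = 11,310.2456 / (1,034.6210 × 1.127844) = 9.69263.

9.693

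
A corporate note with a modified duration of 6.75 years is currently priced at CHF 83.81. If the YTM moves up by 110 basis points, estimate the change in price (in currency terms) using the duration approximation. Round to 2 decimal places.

Duration approximation: ΔP/P ≈ -D_mod · Δy = -6.75 × (+0.011) = -0.074250.
ΔP ≈ 83.81 × (-0.074250) = -6.2228925.

-CHF 6.22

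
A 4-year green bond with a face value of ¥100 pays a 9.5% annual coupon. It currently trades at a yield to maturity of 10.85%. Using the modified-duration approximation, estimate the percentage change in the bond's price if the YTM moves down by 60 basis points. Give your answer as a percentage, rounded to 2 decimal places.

Periodic yield y = 0.1085. Modified duration first:
  t   CF        PV=CF/(1+0.1085)^t    t·PV
  1         9.50         8.5701         8.5701
  2         9.50         7.7313        15.4626
  3         9.50         6.9746        20.9237
  4       109.50        72.5223       290.0890
  Σ                     95.7982       335.0454
P = 95.7982; D_Mac = 3.49741 yrs; D_mod = 3.49741/(1+0.1085) = 3.15508 yrs.
ΔP/P ≈ -D_mod · Δy = -3.15508 × (-0.006) = +0.018930 = +1.8930%.

+1.89%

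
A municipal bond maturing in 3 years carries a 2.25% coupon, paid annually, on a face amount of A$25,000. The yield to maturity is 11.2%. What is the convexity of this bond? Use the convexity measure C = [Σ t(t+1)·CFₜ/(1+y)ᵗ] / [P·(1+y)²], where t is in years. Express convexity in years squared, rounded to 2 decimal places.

With y = 0.112:
  t   CF        PV=CF/(1+0.112)^t    t·PV        t(t+1)·PV
  1       562.50       505.8453       505.8453       1,011.6906
  2       562.50       454.8969       909.7937       2,729.3812
  3    25,562.50    18,590.4098    55,771.2294     223,084.9178
  Σ                 19,551.1520    57,186.8685     226,825.9897
P = 19,551.1520.
Convexity = Σ t(t+1)·PV / [P·(1+y)²] = 226,825.9897 / (19,551.1520 × 1.236544) = 9.38233.

9.38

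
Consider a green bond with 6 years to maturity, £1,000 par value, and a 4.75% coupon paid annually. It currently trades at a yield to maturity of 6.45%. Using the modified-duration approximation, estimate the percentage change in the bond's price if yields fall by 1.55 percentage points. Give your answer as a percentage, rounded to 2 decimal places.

Periodic yield y = 0.0645. Modified duration first:
  t   CF        PV=CF/(1+0.0645)^t    t·PV
  1        47.50        44.6219        44.6219
  2        47.50        41.9182        83.8363
  3        47.50        39.3783       118.1348
  4        47.50        36.9923       147.9691
  5        47.50        34.7508       173.7542
  6     1,047.50       719.9130     4,319.4782
  Σ                    917.5745     4,887.7945
P = 917.5745; D_Mac = 5.32686 yrs; D_mod = 5.32686/(1+0.0645) = 5.00410 yrs.
ΔP/P ≈ -D_mod · Δy = -5.00410 × (-0.0155) = +0.077564 = +7.7564%.

+7.76%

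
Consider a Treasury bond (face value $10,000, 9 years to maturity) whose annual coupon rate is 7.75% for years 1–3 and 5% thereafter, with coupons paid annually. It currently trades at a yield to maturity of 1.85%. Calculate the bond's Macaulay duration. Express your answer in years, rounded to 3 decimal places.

7.317 years

Periodic yield y = 0.0185. Discount each cash flow and weight by its year:
  t   CF        PV=CF/(1+0.0185)^t    t·PV
  1       775.00       760.9229       760.9229
  2       775.00       747.1015     1,494.2031
  3       775.00       733.5312     2,200.5937
  4       500.00       464.6499     1,858.5997
  5       500.00       456.2100     2,281.0502
  6       500.00       447.9235     2,687.5407
  7       500.00       439.7874     3,078.5117
  8       500.00       431.7991     3,454.3928
  9    10,500.00     8,903.0743    80,127.6689
  Σ                 13,384.9999    97,943.4838
Price P = Σ PV = 13,384.9999.
Macaulay duration = Σ(t·PV) / P = 97,943.4838 / 13,384.9999 = 7.31741 years.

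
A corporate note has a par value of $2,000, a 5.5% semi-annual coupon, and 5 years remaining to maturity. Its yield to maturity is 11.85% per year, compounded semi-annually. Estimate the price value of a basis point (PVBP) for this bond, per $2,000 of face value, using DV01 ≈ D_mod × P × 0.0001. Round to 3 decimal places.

$0.627

Periodic yield y = 0.05925.
  t   CF        PV=CF/(1+0.05925)^t    t·PV
  1        55.00        51.9235        51.9235
  2        55.00        49.0191        98.0383
  3        55.00        46.2772       138.8317
  4        55.00        43.6887       174.7547
  5        55.00        41.2449       206.2245
  6        55.00        38.9378       233.6270
  7        55.00        36.7598       257.3187
  8        55.00        34.7036       277.6290
  9        55.00        32.7625       294.8621
  10    2,055.00     1,155.6521    11,556.5206
  Σ                  1,530.9693    13,289.7303
P = 1,530.9693; D_Mac = 8.68060 half-year periods = 4.34030 yrs; D_mod = 4.09752 yrs.
DV01 ≈ 4.09752 × 1,530.9693 × 0.0001 = 0.627318.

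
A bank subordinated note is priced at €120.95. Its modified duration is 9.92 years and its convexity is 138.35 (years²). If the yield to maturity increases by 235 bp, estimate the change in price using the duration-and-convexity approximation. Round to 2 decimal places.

-€23.58

Duration effect: -D_mod·Δy = -9.92 × (+0.0235) = -0.233120
Convexity effect: ½·C·(Δy)² = 0.5 × 138.35 × (0.0235)² = +0.03820189375
ΔP/P ≈ -0.233120 + 0.03820189375 = -0.19491810625
ΔP ≈ 120.95 × (-0.19491810625) = -23.5753449509375.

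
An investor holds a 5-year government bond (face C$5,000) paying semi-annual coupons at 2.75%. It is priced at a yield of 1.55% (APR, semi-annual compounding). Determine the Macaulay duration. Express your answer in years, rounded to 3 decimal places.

Periodic yield y = 0.00775. Discount each cash flow and weight by its period:
  t   CF        PV=CF/(1+0.00775)^t    t·PV
  1        68.75        68.2213        68.2213
  2        68.75        67.6966       135.3933
  3        68.75        67.1760       201.5281
  4        68.75        66.6594       266.6376
  5        68.75        66.1468       330.7339
  6        68.75        65.6381       393.8285
  7        68.75        65.1333       455.9331
  8        68.75        64.6324       517.0592
  9        68.75        64.1353       577.2181
  10    5,068.75     4,692.1599    46,921.5990
  Σ                  5,287.5991    49,868.1519
Price P = Σ PV = 5,287.5991.
Macaulay duration = Σ(t·PV) / P = 49,868.1519 / 5,287.5991 = 9.43115 half-year periods.
In years: 9.43115 / 2 = 4.71558 years.

4.716 years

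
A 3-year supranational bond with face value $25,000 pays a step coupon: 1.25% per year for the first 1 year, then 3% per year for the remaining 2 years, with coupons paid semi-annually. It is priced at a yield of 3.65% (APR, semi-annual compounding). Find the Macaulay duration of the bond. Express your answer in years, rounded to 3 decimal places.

2.928 years

Periodic yield y = 0.01825. Discount each cash flow and weight by its period:
  t   CF        PV=CF/(1+0.01825)^t    t·PV
  1       156.25       153.4495       153.4495
  2       156.25       150.6993       301.3986
  3       375.00       355.1960     1,065.5879
  4       375.00       348.8298     1,395.3192
  5       375.00       342.5778     1,712.8888
  6    25,375.00    22,765.6229   136,593.7376
  Σ                 24,116.3753   141,222.3817
Price P = Σ PV = 24,116.3753.
Macaulay duration = Σ(t·PV) / P = 141,222.3817 / 24,116.3753 = 5.85587 half-year periods.
In years: 5.85587 / 2 = 2.92794 years.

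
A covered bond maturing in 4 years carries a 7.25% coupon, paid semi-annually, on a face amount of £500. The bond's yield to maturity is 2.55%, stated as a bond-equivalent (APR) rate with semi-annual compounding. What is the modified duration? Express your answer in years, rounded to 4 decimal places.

3.5399 years

Periodic yield y = 0.01275. First find Macaulay duration:
  t   CF        PV=CF/(1+0.01275)^t    t·PV
  1       18.125        17.8968        17.8968
  2       18.125        17.6715        35.3430
  3       18.125        17.4490        52.3471
  4       18.125        17.2294        68.9174
  5       18.125        17.0124        85.0622
  6       18.125        16.7983       100.7896
  7       18.125        16.5868       116.1075
  8      518.125       468.1840     3,745.4717
  Σ                    588.8282     4,221.9354
P = 588.8282; Macaulay duration = 4,221.9354 / 588.8282 = 7.17006 half-year periods = 3.58503 years.
Modified duration = D_Mac / (1 + y) = 3.58503 / 1.01275 = 3.53990 years.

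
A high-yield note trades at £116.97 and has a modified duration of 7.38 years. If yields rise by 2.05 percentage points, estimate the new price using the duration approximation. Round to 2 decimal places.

Duration approximation: ΔP/P ≈ -D_mod · Δy = -7.38 × (+0.0205) = -0.151290.
New price ≈ 116.97 × (1 - 0.151290) = 99.2736087.

£99.27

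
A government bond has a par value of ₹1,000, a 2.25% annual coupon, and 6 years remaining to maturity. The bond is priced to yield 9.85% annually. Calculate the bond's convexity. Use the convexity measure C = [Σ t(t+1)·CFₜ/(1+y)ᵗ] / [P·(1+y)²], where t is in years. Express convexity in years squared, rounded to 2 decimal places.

With y = 0.0985:
  t   CF        PV=CF/(1+0.0985)^t    t·PV        t(t+1)·PV
  1        22.50        20.4825        20.4825          40.9650
  2        22.50        18.6459        37.2917         111.8752
  3        22.50        16.9739        50.9218         203.6871
  4        22.50        15.4519        61.8077         309.0383
  5        22.50        14.0664        70.3319         421.9913
  6     1,022.50       581.9196     3,491.5173      24,440.6212
  Σ                    667.5401     3,732.3528      25,528.1779
P = 667.5401.
Convexity = Σ t(t+1)·PV / [P·(1+y)²] = 25,528.1779 / (667.5401 × 1.206702) = 31.69147.

31.69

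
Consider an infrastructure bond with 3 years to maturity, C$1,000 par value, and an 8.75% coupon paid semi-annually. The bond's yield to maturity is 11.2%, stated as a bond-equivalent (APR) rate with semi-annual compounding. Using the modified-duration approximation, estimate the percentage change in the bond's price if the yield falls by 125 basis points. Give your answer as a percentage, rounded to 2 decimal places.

Periodic yield y = 0.056. Modified duration first:
  t   CF        PV=CF/(1+0.056)^t    t·PV
  1        43.75        41.4299        41.4299
  2        43.75        39.2329        78.4658
  3        43.75        37.1524       111.4571
  4        43.75        35.1822       140.7286
  5        43.75        33.3164       166.5822
  6     1,043.75       752.6845     4,516.1071
  Σ                    938.9983     5,054.7706
P = 938.9983; D_Mac = 5.38315 half-year periods = 2.69158 yrs; D_mod = 2.69158/(1+0.056) = 2.54884 yrs.
ΔP/P ≈ -D_mod · Δy = -2.54884 × (-0.0125) = +0.031861 = +3.1861%.

+3.19%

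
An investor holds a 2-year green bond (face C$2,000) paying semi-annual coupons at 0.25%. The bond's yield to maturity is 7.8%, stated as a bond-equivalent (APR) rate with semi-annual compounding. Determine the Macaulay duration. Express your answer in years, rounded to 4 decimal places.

1.9959 years

Periodic yield y = 0.039. Discount each cash flow and weight by its period:
  t   CF        PV=CF/(1+0.039)^t    t·PV
  1         2.50         2.4062         2.4062
  2         2.50         2.3158         4.6317
  3         2.50         2.2289         6.6867
  4     2,002.50     1,718.3449     6,873.3795
  Σ                  1,725.2958     6,887.1041
Price P = Σ PV = 1,725.2958.
Macaulay duration = Σ(t·PV) / P = 6,887.1041 / 1,725.2958 = 3.99184 half-year periods.
In years: 3.99184 / 2 = 1.99592 years.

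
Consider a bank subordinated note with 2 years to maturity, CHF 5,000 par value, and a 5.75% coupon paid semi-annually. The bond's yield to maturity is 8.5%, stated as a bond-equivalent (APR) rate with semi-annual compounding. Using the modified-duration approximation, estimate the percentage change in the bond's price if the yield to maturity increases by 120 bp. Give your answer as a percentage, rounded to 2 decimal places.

-2.20%

Periodic yield y = 0.0425. Modified duration first:
  t   CF        PV=CF/(1+0.0425)^t    t·PV
  1       143.75       137.8897       137.8897
  2       143.75       132.2683       264.5366
  3       143.75       126.8761       380.6282
  4     5,143.75     4,354.8740    17,419.4962
  Σ                  4,751.9081    18,202.5506
P = 4,751.9081; D_Mac = 3.83058 half-year periods = 1.91529 yrs; D_mod = 1.91529/(1+0.0425) = 1.83721 yrs.
ΔP/P ≈ -D_mod · Δy = -1.83721 × (+0.012) = -0.022046 = -2.2046%.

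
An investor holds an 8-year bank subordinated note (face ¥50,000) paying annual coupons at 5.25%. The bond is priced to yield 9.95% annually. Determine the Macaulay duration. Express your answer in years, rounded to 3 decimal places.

Periodic yield y = 0.0995. Discount each cash flow and weight by its year:
  t   CF        PV=CF/(1+0.0995)^t    t·PV
  1     2,625.00     2,387.4488     2,387.4488
  2     2,625.00     2,171.3950     4,342.7901
  3     2,625.00     1,974.8932     5,924.6795
  4     2,625.00     1,796.1739     7,184.6955
  5     2,625.00     1,633.6279     8,168.1394
  6     2,625.00     1,485.7916     8,914.7497
  7     2,625.00     1,351.3339     9,459.3373
  8    52,625.00    24,639.4063   197,115.2505
  Σ                 37,440.0706   243,497.0909
Price P = Σ PV = 37,440.0706.
Macaulay duration = Σ(t·PV) / P = 243,497.0909 / 37,440.0706 = 6.50365 years.

6.504 years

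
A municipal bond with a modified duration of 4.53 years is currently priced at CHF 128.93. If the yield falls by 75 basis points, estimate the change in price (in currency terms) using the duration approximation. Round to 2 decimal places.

+CHF 4.38

Duration approximation: ΔP/P ≈ -D_mod · Δy = -4.53 × (-0.0075) = +0.033975.
ΔP ≈ 128.93 × (+0.033975) = +4.38039675.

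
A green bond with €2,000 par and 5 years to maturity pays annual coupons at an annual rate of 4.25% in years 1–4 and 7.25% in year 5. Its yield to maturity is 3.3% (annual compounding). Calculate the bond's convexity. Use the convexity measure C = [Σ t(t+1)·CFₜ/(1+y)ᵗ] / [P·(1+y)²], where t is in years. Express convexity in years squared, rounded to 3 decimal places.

With y = 0.033:
  t   CF        PV=CF/(1+0.033)^t    t·PV        t(t+1)·PV
  1        85.00        82.2846        82.2846         164.5692
  2        85.00        79.6560       159.3119         477.9358
  3        85.00        77.1113       231.3339         925.3355
  4        85.00        74.6479       298.5916       1,492.9582
  5     2,145.00     1,823.5836     9,117.9182      54,707.5094
  Σ                  2,137.2834     9,889.4403      57,768.3080
P = 2,137.2834.
Convexity = Σ t(t+1)·PV / [P·(1+y)²] = 57,768.3080 / (2,137.2834 × 1.067089) = 25.32952.

25.330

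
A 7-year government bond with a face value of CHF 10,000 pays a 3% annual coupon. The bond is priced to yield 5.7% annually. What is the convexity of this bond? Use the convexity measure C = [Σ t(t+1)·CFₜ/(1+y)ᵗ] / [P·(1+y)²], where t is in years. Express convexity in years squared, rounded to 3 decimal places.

With y = 0.057:
  t   CF        PV=CF/(1+0.057)^t    t·PV        t(t+1)·PV
  1       300.00       283.8221       283.8221         567.6443
  2       300.00       268.5167       537.0334       1,611.1001
  3       300.00       254.0366       762.1098       3,048.4392
  4       300.00       240.3374       961.3495       4,806.7474
  5       300.00       227.3769     1,136.8844       6,821.3066
  6       300.00       215.1153     1,290.6919       9,034.8432
  7    10,300.00     6,987.3470    48,911.4292     391,291.4340
  Σ                  8,476.5520    53,883.3204     417,181.5149
P = 8,476.5520.
Convexity = Σ t(t+1)·PV / [P·(1+y)²] = 417,181.5149 / (8,476.5520 × 1.117249) = 44.05101.

44.051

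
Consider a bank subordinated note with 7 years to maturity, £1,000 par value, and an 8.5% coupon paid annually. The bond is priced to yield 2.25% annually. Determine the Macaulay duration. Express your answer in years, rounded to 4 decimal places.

5.7983 years

Periodic yield y = 0.0225. Discount each cash flow and weight by its year:
  t   CF        PV=CF/(1+0.0225)^t    t·PV
  1        85.00        83.1296        83.1296
  2        85.00        81.3003       162.6007
  3        85.00        79.5113       238.5340
  4        85.00        77.7617       311.0467
  5        85.00        76.0505       380.2527
  6        85.00        74.3771       446.2624
  7     1,085.00       928.5099     6,499.5690
  Σ                  1,400.6404     8,121.3951
Price P = Σ PV = 1,400.6404.
Macaulay duration = Σ(t·PV) / P = 8,121.3951 / 1,400.6404 = 5.79834 years.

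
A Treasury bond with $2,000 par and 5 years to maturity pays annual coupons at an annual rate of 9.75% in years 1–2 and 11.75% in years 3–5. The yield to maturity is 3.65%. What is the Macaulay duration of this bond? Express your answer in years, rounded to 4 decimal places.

4.2751 years

Periodic yield y = 0.0365. Discount each cash flow and weight by its year:
  t   CF        PV=CF/(1+0.0365)^t    t·PV
  1       195.00       188.1331       188.1331
  2       195.00       181.5081       363.0162
  3       235.00       211.0377       633.1130
  4       235.00       203.6060       814.4241
  5     2,235.00     1,868.2328     9,341.1641
  Σ                  2,652.5177    11,339.8505
Price P = Σ PV = 2,652.5177.
Macaulay duration = Σ(t·PV) / P = 11,339.8505 / 2,652.5177 = 4.27513 years.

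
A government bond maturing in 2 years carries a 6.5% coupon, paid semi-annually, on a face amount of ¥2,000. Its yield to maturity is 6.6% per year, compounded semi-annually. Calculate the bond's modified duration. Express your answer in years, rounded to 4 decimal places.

Periodic yield y = 0.033. First find Macaulay duration:
  t   CF        PV=CF/(1+0.033)^t    t·PV
  1        65.00        62.9235        62.9235
  2        65.00        60.9134       121.8268
  3        65.00        58.9675       176.9024
  4     2,065.00     1,813.5051     7,254.0202
  Σ                  1,996.3094     7,615.6729
P = 1,996.3094; Macaulay duration = 7,615.6729 / 1,996.3094 = 3.81488 half-year periods = 1.90744 years.
Modified duration = D_Mac / (1 + y) = 1.90744 / 1.033 = 1.84650 years.

1.8465 years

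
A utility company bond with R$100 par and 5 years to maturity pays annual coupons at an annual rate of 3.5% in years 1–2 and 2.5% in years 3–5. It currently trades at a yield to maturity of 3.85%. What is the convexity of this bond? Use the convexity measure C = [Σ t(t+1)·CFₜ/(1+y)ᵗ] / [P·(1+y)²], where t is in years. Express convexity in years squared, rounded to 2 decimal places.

25.55

With y = 0.0385:
  t   CF        PV=CF/(1+0.0385)^t    t·PV        t(t+1)·PV
  1         3.50         3.3702         3.3702           6.7405
  2         3.50         3.2453         6.4906          19.4718
  3         2.50         2.2321         6.6964          26.7856
  4         2.50         2.1494         8.5975          42.9877
  5       102.50        84.8577       424.2886       2,545.7316
  Σ                     95.8548       449.4434       2,641.7172
P = 95.8548.
Convexity = Σ t(t+1)·PV / [P·(1+y)²] = 2,641.7172 / (95.8548 × 1.078482) = 25.55404.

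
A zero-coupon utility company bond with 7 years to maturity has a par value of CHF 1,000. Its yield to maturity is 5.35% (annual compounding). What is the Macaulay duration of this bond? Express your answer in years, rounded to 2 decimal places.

A zero-coupon bond has a single cash flow at maturity, so its Macaulay duration equals its maturity: 7 years.

7.00 years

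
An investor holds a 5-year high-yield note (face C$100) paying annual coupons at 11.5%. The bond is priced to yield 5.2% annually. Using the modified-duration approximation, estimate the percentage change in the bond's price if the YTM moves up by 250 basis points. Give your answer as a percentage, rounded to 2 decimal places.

-9.94%

Periodic yield y = 0.052. Modified duration first:
  t   CF        PV=CF/(1+0.052)^t    t·PV
  1        11.50        10.9316        10.9316
  2        11.50        10.3912        20.7824
  3        11.50         9.8776        29.6327
  4        11.50         9.3893        37.5573
  5       111.50        86.5359       432.6794
  Σ                    127.1256       531.5834
P = 127.1256; D_Mac = 4.18156 yrs; D_mod = 4.18156/(1+0.052) = 3.97487 yrs.
ΔP/P ≈ -D_mod · Δy = -3.97487 × (+0.025) = -0.099372 = -9.9372%.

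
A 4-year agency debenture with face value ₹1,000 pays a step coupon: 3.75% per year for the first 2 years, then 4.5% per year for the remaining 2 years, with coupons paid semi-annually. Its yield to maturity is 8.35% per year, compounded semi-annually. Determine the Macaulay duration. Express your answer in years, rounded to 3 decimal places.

3.718 years

Periodic yield y = 0.04175. Discount each cash flow and weight by its period:
  t   CF        PV=CF/(1+0.04175)^t    t·PV
  1        18.75        17.9986        17.9986
  2        18.75        17.2772        34.5545
  3        18.75        16.5848        49.7545
  4        18.75        15.9202        63.6806
  5        22.50        18.3385        91.6927
  6        22.50        17.6036       105.6216
  7        22.50        16.8981       118.2867
  8     1,022.50       737.1489     5,897.1915
  Σ                    857.7700     6,378.7807
Price P = Σ PV = 857.7700.
Macaulay duration = Σ(t·PV) / P = 6,378.7807 / 857.7700 = 7.43647 half-year periods.
In years: 7.43647 / 2 = 3.71824 years.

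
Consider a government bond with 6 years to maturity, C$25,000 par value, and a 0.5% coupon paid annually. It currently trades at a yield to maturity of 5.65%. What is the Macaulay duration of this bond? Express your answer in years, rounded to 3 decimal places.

Periodic yield y = 0.0565. Discount each cash flow and weight by its year:
  t   CF        PV=CF/(1+0.0565)^t    t·PV
  1       125.00       118.3152       118.3152
  2       125.00       111.9879       223.9758
  3       125.00       105.9989       317.9968
  4       125.00       100.3303       401.3211
  5       125.00        94.9648       474.8238
  6    25,125.00    18,067.1255   108,402.7532
  Σ                 18,598.7226   109,939.1859
Price P = Σ PV = 18,598.7226.
Macaulay duration = Σ(t·PV) / P = 109,939.1859 / 18,598.7226 = 5.91111 years.

5.911 years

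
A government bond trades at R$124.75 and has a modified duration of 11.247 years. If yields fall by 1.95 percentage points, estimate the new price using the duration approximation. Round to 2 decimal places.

Duration approximation: ΔP/P ≈ -D_mod · Δy = -11.247 × (-0.0195) = +0.2193165.
New price ≈ 124.75 × (1 + 0.2193165) = 152.109733375.

R$152.11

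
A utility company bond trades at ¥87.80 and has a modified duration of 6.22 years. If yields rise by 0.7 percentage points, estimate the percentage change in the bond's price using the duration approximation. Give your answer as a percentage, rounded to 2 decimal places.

-4.35%

Duration approximation: ΔP/P ≈ -D_mod · Δy = -6.22 × (+0.007) = -0.043540.
As a percentage: -4.3540%.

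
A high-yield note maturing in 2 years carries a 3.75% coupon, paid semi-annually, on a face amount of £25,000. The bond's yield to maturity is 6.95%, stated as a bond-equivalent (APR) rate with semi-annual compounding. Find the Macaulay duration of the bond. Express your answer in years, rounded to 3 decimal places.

Periodic yield y = 0.03475. Discount each cash flow and weight by its period:
  t   CF        PV=CF/(1+0.03475)^t    t·PV
  1       468.75       453.0080       453.0080
  2       468.75       437.7946       875.5892
  3       468.75       423.0922     1,269.2765
  4    25,468.75    22,216.0012    88,864.0048
  Σ                 23,529.8959    91,461.8785
Price P = Σ PV = 23,529.8959.
Macaulay duration = Σ(t·PV) / P = 91,461.8785 / 23,529.8959 = 3.88705 half-year periods.
In years: 3.88705 / 2 = 1.94352 years.

1.944 years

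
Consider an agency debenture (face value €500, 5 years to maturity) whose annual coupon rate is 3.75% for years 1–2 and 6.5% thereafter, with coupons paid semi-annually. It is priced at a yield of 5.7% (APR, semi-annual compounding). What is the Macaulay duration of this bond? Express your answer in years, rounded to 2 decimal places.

Periodic yield y = 0.0285. Discount each cash flow and weight by its period:
  t   CF        PV=CF/(1+0.0285)^t    t·PV
  1        9.375         9.1152         9.1152
  2        9.375         8.8626        17.7253
  3        9.375         8.6170        25.8511
  4        9.375         8.3783        33.5131
  5       16.250        14.1199        70.5995
  6       16.250        13.7286        82.3719
  7       16.250        13.3482        93.4375
  8       16.250        12.9783       103.8267
  9       16.250        12.6187       113.5683
  10     516.250       389.7778     3,897.7780
  Σ                    491.5448     4,447.7866
Price P = Σ PV = 491.5448.
Macaulay duration = Σ(t·PV) / P = 4,447.7866 / 491.5448 = 9.04859 half-year periods.
In years: 9.04859 / 2 = 4.52429 years.

4.52 years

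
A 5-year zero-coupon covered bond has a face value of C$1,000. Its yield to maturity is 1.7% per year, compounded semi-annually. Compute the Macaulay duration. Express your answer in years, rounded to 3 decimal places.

5.000 years

A zero-coupon bond has a single cash flow at maturity, so its Macaulay duration equals its maturity: 5 years.
(Equivalently: 10 semi-annual periods ÷ 2 = 5 years.)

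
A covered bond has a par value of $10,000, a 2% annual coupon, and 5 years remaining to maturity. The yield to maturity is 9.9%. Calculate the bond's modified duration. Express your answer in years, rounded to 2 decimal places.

Periodic yield y = 0.099. First find Macaulay duration:
  t   CF        PV=CF/(1+0.099)^t    t·PV
  1       200.00       181.9836       181.9836
  2       200.00       165.5902       331.1804
  3       200.00       150.6735       452.0205
  4       200.00       137.1006       548.4022
  5    10,200.00     6,362.2643    31,811.3217
  Σ                  6,997.6122    33,324.9085
P = 6,997.6122; Macaulay duration = 33,324.9085 / 6,997.6122 = 4.76233 years.
Modified duration = D_Mac / (1 + y) = 4.76233 / 1.099 = 4.33333 years.

4.33 years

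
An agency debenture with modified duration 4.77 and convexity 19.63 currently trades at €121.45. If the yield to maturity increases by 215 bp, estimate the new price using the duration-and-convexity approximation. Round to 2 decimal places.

€109.55

Duration effect: -D_mod·Δy = -4.77 × (+0.0215) = -0.102555
Convexity effect: ½·C·(Δy)² = 0.5 × 19.63 × (0.0215)² = +0.00453698375
ΔP/P ≈ -0.102555 + 0.00453698375 = -0.09801801625
New price ≈ 121.45 × (1 - 0.09801801625) = 109.5457119264375.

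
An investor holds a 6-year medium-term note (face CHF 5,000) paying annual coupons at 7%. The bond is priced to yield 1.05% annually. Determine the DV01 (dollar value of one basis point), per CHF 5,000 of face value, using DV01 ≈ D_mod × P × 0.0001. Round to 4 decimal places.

CHF 3.4837

Periodic yield y = 0.0105.
  t   CF        PV=CF/(1+0.0105)^t    t·PV
  1       350.00       346.3632       346.3632
  2       350.00       342.7642       685.5283
  3       350.00       339.2025     1,017.6076
  4       350.00       335.6779     1,342.7117
  5       350.00       332.1899     1,660.9496
  6     5,350.00     5,024.9978    30,149.9867
  Σ                  6,721.1955    35,203.1471
P = 6,721.1955; D_Mac = 5.23763 yrs; D_mod = 5.18321 yrs.
DV01 ≈ 5.18321 × 6,721.1955 × 0.0001 = 3.483735.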